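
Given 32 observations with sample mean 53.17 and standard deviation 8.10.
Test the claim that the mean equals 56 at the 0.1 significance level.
One-sample t-test:
H₀: μ = 56
H₁: μ ≠ 56
df = n - 1 = 31
t = (x̄ - μ₀) / (s/√n) = (53.17 - 56) / (8.10/√32) = -1.976
p-value = 0.0571

Since p-value < α = 0.1, we reject H₀.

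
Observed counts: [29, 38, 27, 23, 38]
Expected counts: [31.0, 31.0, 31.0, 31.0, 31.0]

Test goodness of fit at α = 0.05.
Chi-square goodness of fit test:
H₀: observed counts match expected distribution
H₁: observed counts differ from expected distribution
df = k - 1 = 4
χ² = Σ(O - E)²/E
   = (29 - 31.0)²/31.0 + (38 - 31.0)²/31.0 + (27 - 31.0)²/31.0 + (23 - 31.0)²/31.0 + (38 - 31.0)²/31.0
   = 0.129 + 1.581 + 0.516 + 2.065 + 1.581
   = 5.87
p-value = 0.2090

Since p-value > α = 0.05, we fail to reject H₀.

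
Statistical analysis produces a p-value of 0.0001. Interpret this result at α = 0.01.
Since p = 0.0001 < α = 0.01, reject H₀.
There is sufficient evidence to reject the null hypothesis; the result is statistically significant at the 0.01 level.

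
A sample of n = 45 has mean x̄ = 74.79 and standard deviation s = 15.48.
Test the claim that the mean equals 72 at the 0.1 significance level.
One-sample t-test:
H₀: μ = 72
H₁: μ ≠ 72
df = n - 1 = 44
t = (x̄ - μ₀) / (s/√n) = (74.79 - 72) / (15.48/√45) = 1.209
p-value = 0.2331

Since p-value > α = 0.1, we fail to reject H₀.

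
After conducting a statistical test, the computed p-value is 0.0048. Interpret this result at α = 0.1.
Since p = 0.0048 < α = 0.1, reject H₀.
There is sufficient evidence to reject the null hypothesis; the result is statistically significant at the 0.1 level.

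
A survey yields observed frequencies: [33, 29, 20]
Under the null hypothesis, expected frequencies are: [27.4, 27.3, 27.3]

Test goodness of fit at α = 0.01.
Chi-square goodness of fit test:
H₀: observed counts match expected distribution
H₁: observed counts differ from expected distribution
df = k - 1 = 2
χ² = Σ(O - E)²/E
   = (33 - 27.4)²/27.4 + (29 - 27.3)²/27.3 + (20 - 27.3)²/27.3
   = 1.145 + 0.106 + 1.952
   = 3.20
p-value = 0.2017

Since p-value > α = 0.01, we fail to reject H₀.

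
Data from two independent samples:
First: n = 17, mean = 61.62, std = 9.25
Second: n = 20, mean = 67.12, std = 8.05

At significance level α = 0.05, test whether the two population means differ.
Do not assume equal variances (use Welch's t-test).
Welch's two-sample t-test:
H₀: μ₁ = μ₂
H₁: μ₁ ≠ μ₂
s₁²/n₁ = 9.25²/17 = 5.0331,  s₂²/n₂ = 8.05²/20 = 3.2401
SE = √(s₁²/n₁ + s₂²/n₂) = √(5.0331 + 3.2401) = 2.8763
df (Welch-Satterthwaite) = (s₁²/n₁ + s₂²/n₂)² / [(s₁²/n₁)²/(n₁-1) + (s₂²/n₂)²/(n₂-1)] ≈ 32.05
t = (x̄₁ - x̄₂) / SE = (61.62 - 67.12) / 2.8763 = -5.50 / 2.8763 = -1.912
p-value = 0.0648

Since p-value > α = 0.05, we fail to reject H₀.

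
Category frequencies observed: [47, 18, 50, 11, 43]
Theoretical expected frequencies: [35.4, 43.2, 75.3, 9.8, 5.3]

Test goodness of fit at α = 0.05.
Chi-square goodness of fit test:
H₀: observed counts match expected distribution
H₁: observed counts differ from expected distribution
df = k - 1 = 4
χ² = Σ(O - E)²/E
   = (47 - 35.4)²/35.4 + (18 - 43.2)²/43.2 + (50 - 75.3)²/75.3 + (11 - 9.8)²/9.8 + (43 - 5.3)²/5.3
   = 3.801 + 14.700 + 8.501 + 0.147 + 268.168
   = 295.32
p-value < 0.0001

Since p-value < α = 0.05, we reject H₀.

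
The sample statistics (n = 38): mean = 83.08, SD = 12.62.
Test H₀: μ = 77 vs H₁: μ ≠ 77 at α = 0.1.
One-sample t-test:
H₀: μ = 77
H₁: μ ≠ 77
df = n - 1 = 37
t = (x̄ - μ₀) / (s/√n) = (83.08 - 77) / (12.62/√38) = 2.970
p-value = 0.0052

Since p-value < α = 0.1, we reject H₀.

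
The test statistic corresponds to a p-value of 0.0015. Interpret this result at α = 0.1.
Since p = 0.0015 < α = 0.1, reject H₀.
There is sufficient evidence to reject the null hypothesis; the result is statistically significant at the 0.1 level.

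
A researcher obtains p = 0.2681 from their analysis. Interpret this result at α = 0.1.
Since p = 0.2681 > α = 0.1, fail to reject H₀.
There is insufficient evidence to reject the null hypothesis; the result is not statistically significant at the 0.1 level.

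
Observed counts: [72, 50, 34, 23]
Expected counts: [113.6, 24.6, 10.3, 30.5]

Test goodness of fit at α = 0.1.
Chi-square goodness of fit test:
H₀: observed counts match expected distribution
H₁: observed counts differ from expected distribution
df = k - 1 = 3
χ² = Σ(O - E)²/E
   = (72 - 113.6)²/113.6 + (50 - 24.6)²/24.6 + (34 - 10.3)²/10.3 + (23 - 30.5)²/30.5
   = 15.234 + 26.226 + 54.533 + 1.844
   = 97.84
p-value < 0.0001

Since p-value < α = 0.1, we reject H₀.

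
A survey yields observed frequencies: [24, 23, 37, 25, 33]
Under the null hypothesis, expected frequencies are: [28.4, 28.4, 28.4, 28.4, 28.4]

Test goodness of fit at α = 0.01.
Chi-square goodness of fit test:
H₀: observed counts match expected distribution
H₁: observed counts differ from expected distribution
df = k - 1 = 4
χ² = Σ(O - E)²/E
   = (24 - 28.4)²/28.4 + (23 - 28.4)²/28.4 + (37 - 28.4)²/28.4 + (25 - 28.4)²/28.4 + (33 - 28.4)²/28.4
   = 0.682 + 1.027 + 2.604 + 0.407 + 0.745
   = 5.46
p-value = 0.2428

Since p-value > α = 0.01, we fail to reject H₀.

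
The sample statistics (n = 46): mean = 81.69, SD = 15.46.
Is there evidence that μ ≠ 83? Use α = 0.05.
One-sample t-test:
H₀: μ = 83
H₁: μ ≠ 83
df = n - 1 = 45
t = (x̄ - μ₀) / (s/√n) = (81.69 - 83) / (15.46/√46) = -0.575
p-value = 0.5684

Since p-value > α = 0.05, we fail to reject H₀.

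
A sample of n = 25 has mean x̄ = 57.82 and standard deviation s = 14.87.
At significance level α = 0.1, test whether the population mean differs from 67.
One-sample t-test:
H₀: μ = 67
H₁: μ ≠ 67
df = n - 1 = 24
t = (x̄ - μ₀) / (s/√n) = (57.82 - 67) / (14.87/√25) = -3.087
p-value = 0.0050

Since p-value < α = 0.1, we reject H₀.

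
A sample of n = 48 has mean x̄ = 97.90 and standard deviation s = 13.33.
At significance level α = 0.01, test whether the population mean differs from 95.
One-sample t-test:
H₀: μ = 95
H₁: μ ≠ 95
df = n - 1 = 47
t = (x̄ - μ₀) / (s/√n) = (97.90 - 95) / (13.33/√48) = 1.507
p-value = 0.1384

Since p-value > α = 0.01, we fail to reject H₀.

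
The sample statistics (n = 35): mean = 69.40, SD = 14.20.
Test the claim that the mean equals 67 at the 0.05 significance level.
One-sample t-test:
H₀: μ = 67
H₁: μ ≠ 67
df = n - 1 = 34
t = (x̄ - μ₀) / (s/√n) = (69.40 - 67) / (14.20/√35) = 1.000
p-value = 0.3244

Since p-value > α = 0.05, we fail to reject H₀.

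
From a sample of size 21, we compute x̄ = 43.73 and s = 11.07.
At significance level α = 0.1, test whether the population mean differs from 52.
One-sample t-test:
H₀: μ = 52
H₁: μ ≠ 52
df = n - 1 = 20
t = (x̄ - μ₀) / (s/√n) = (43.73 - 52) / (11.07/√21) = -3.423
p-value = 0.0027

Since p-value < α = 0.1, we reject H₀.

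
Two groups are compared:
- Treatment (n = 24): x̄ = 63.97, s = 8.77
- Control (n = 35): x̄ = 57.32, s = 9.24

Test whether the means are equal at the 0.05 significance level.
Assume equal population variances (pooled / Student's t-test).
Student's two-sample t-test (equal variances):
H₀: μ₁ = μ₂
H₁: μ₁ ≠ μ₂
df = n₁ + n₂ - 2 = 57
Pooled variance s_p² = [(n₁-1)s₁² + (n₂-1)s₂²] / (n₁ + n₂ - 2) = [(23)(8.77²) + (34)(9.24²)] / 57 = 81.9620
SE = √(s_p²(1/n₁ + 1/n₂)) = √(81.9620 × (1/24 + 1/35)) = 2.3993
t = (x̄₁ - x̄₂) / SE = (63.97 - 57.32) / 2.3993 = 6.65 / 2.3993 = 2.772
p-value = 0.0075

Since p-value < α = 0.05, we reject H₀.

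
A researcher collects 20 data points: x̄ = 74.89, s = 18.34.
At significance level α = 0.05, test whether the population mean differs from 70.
One-sample t-test:
H₀: μ = 70
H₁: μ ≠ 70
df = n - 1 = 19
t = (x̄ - μ₀) / (s/√n) = (74.89 - 70) / (18.34/√20) = 1.192
p-value = 0.2478

Since p-value > α = 0.05, we fail to reject H₀.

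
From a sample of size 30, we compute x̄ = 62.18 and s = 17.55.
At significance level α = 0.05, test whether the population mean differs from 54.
One-sample t-test:
H₀: μ = 54
H₁: μ ≠ 54
df = n - 1 = 29
t = (x̄ - μ₀) / (s/√n) = (62.18 - 54) / (17.55/√30) = 2.553
p-value = 0.0162

Since p-value < α = 0.05, we reject H₀.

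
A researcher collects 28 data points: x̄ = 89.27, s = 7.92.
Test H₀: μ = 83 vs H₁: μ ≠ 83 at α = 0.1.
One-sample t-test:
H₀: μ = 83
H₁: μ ≠ 83
df = n - 1 = 27
t = (x̄ - μ₀) / (s/√n) = (89.27 - 83) / (7.92/√28) = 4.189
p-value = 0.0003

Since p-value < α = 0.1, we reject H₀.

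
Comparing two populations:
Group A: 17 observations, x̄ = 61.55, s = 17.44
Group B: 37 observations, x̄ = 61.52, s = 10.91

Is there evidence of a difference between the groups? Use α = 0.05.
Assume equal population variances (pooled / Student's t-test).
Student's two-sample t-test (equal variances):
H₀: μ₁ = μ₂
H₁: μ₁ ≠ μ₂
df = n₁ + n₂ - 2 = 52
Pooled variance s_p² = [(n₁-1)s₁² + (n₂-1)s₂²] / (n₁ + n₂ - 2) = [(16)(17.44²) + (36)(10.91²)] / 52 = 175.9898
SE = √(s_p²(1/n₁ + 1/n₂)) = √(175.9898 × (1/17 + 1/37)) = 3.8870
t = (x̄₁ - x̄₂) / SE = (61.55 - 61.52) / 3.8870 = 0.03 / 3.8870 = 0.008
p-value = 0.9939

Since p-value > α = 0.05, we fail to reject H₀.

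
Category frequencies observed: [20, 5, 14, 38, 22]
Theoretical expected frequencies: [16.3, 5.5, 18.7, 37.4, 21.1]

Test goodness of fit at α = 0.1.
Chi-square goodness of fit test:
H₀: observed counts match expected distribution
H₁: observed counts differ from expected distribution
df = k - 1 = 4
χ² = Σ(O - E)²/E
   = (20 - 16.3)²/16.3 + (5 - 5.5)²/5.5 + (14 - 18.7)²/18.7 + (38 - 37.4)²/37.4 + (22 - 21.1)²/21.1
   = 0.840 + 0.045 + 1.181 + 0.010 + 0.038
   = 2.11
p-value = 0.7147

Since p-value > α = 0.1, we fail to reject H₀.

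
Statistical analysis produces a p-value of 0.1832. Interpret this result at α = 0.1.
Since p = 0.1832 > α = 0.1, fail to reject H₀.
There is insufficient evidence to reject the null hypothesis; the result is not statistically significant at the 0.1 level.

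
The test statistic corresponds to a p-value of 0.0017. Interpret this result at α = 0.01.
Since p = 0.0017 < α = 0.01, reject H₀.
There is sufficient evidence to reject the null hypothesis; the result is statistically significant at the 0.01 level.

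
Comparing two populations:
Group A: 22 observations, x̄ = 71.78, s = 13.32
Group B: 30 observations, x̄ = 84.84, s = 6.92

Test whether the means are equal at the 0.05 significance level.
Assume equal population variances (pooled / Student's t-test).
Student's two-sample t-test (equal variances):
H₀: μ₁ = μ₂
H₁: μ₁ ≠ μ₂
df = n₁ + n₂ - 2 = 50
Pooled variance s_p² = [(n₁-1)s₁² + (n₂-1)s₂²] / (n₁ + n₂ - 2) = [(21)(13.32²) + (29)(6.92²)] / 50 = 102.2915
SE = √(s_p²(1/n₁ + 1/n₂)) = √(102.2915 × (1/22 + 1/30)) = 2.8389
t = (x̄₁ - x̄₂) / SE = (71.78 - 84.84) / 2.8389 = -13.06 / 2.8389 = -4.600
p-value < 0.0001

Since p-value < α = 0.05, we reject H₀.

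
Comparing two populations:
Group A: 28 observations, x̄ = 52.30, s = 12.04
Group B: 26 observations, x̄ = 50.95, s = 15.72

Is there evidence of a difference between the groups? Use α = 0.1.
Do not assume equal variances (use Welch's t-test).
Welch's two-sample t-test:
H₀: μ₁ = μ₂
H₁: μ₁ ≠ μ₂
s₁²/n₁ = 12.04²/28 = 5.1772,  s₂²/n₂ = 15.72²/26 = 9.5046
SE = √(s₁²/n₁ + s₂²/n₂) = √(5.1772 + 9.5046) = 3.8317
df (Welch-Satterthwaite) = (s₁²/n₁ + s₂²/n₂)² / [(s₁²/n₁)²/(n₁-1) + (s₂²/n₂)²/(n₂-1)] ≈ 46.80
t = (x̄₁ - x̄₂) / SE = (52.30 - 50.95) / 3.8317 = 1.35 / 3.8317 = 0.352
p-value = 0.7262

Since p-value > α = 0.1, we fail to reject H₀.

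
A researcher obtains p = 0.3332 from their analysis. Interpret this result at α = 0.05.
Since p = 0.3332 > α = 0.05, fail to reject H₀.
There is insufficient evidence to reject the null hypothesis; the result is not statistically significant at the 0.05 level.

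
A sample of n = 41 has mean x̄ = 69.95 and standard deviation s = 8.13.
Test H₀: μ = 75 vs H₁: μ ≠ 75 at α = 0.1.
One-sample t-test:
H₀: μ = 75
H₁: μ ≠ 75
df = n - 1 = 40
t = (x̄ - μ₀) / (s/√n) = (69.95 - 75) / (8.13/√41) = -3.977
p-value = 0.0003

Since p-value < α = 0.1, we reject H₀.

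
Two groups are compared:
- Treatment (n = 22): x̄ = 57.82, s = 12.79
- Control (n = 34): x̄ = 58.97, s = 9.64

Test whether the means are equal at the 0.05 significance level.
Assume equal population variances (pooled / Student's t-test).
Student's two-sample t-test (equal variances):
H₀: μ₁ = μ₂
H₁: μ₁ ≠ μ₂
df = n₁ + n₂ - 2 = 54
Pooled variance s_p² = [(n₁-1)s₁² + (n₂-1)s₂²] / (n₁ + n₂ - 2) = [(21)(12.79²) + (33)(9.64²)] / 54 = 120.4064
SE = √(s_p²(1/n₁ + 1/n₂)) = √(120.4064 × (1/22 + 1/34)) = 3.0024
t = (x̄₁ - x̄₂) / SE = (57.82 - 58.97) / 3.0024 = -1.15 / 3.0024 = -0.383
p-value = 0.7032

Since p-value > α = 0.05, we fail to reject H₀.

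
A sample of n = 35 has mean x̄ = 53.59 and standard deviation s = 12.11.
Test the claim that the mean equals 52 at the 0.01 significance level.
One-sample t-test:
H₀: μ = 52
H₁: μ ≠ 52
df = n - 1 = 34
t = (x̄ - μ₀) / (s/√n) = (53.59 - 52) / (12.11/√35) = 0.777
p-value = 0.4427

Since p-value > α = 0.01, we fail to reject H₀.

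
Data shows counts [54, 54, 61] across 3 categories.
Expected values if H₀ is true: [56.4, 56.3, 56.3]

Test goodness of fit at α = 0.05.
Chi-square goodness of fit test:
H₀: observed counts match expected distribution
H₁: observed counts differ from expected distribution
df = k - 1 = 2
χ² = Σ(O - E)²/E
   = (54 - 56.4)²/56.4 + (54 - 56.3)²/56.3 + (61 - 56.3)²/56.3
   = 0.102 + 0.094 + 0.392
   = 0.59
p-value = 0.7451

Since p-value > α = 0.05, we fail to reject H₀.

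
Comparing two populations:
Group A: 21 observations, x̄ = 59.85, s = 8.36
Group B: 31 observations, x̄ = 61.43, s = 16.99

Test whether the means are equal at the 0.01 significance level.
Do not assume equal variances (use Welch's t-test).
Welch's two-sample t-test:
H₀: μ₁ = μ₂
H₁: μ₁ ≠ μ₂
s₁²/n₁ = 8.36²/21 = 3.3281,  s₂²/n₂ = 16.99²/31 = 9.3116
SE = √(s₁²/n₁ + s₂²/n₂) = √(3.3281 + 9.3116) = 3.5552
df (Welch-Satterthwaite) = (s₁²/n₁ + s₂²/n₂)² / [(s₁²/n₁)²/(n₁-1) + (s₂²/n₂)²/(n₂-1)] ≈ 46.39
t = (x̄₁ - x̄₂) / SE = (59.85 - 61.43) / 3.5552 = -1.58 / 3.5552 = -0.444
p-value = 0.6588

Since p-value > α = 0.01, we fail to reject H₀.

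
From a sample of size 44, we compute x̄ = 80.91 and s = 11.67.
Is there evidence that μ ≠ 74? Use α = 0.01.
One-sample t-test:
H₀: μ = 74
H₁: μ ≠ 74
df = n - 1 = 43
t = (x̄ - μ₀) / (s/√n) = (80.91 - 74) / (11.67/√44) = 3.928
p-value = 0.0003

Since p-value < α = 0.01, we reject H₀.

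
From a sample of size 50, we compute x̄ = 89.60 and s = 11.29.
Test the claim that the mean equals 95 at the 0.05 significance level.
One-sample t-test:
H₀: μ = 95
H₁: μ ≠ 95
df = n - 1 = 49
t = (x̄ - μ₀) / (s/√n) = (89.60 - 95) / (11.29/√50) = -3.382
p-value = 0.0014

Since p-value < α = 0.05, we reject H₀.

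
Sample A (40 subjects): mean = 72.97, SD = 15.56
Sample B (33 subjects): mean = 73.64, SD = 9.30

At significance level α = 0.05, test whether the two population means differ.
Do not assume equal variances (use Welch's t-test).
Welch's two-sample t-test:
H₀: μ₁ = μ₂
H₁: μ₁ ≠ μ₂
s₁²/n₁ = 15.56²/40 = 6.0528,  s₂²/n₂ = 9.30²/33 = 2.6209
SE = √(s₁²/n₁ + s₂²/n₂) = √(6.0528 + 2.6209) = 2.9451
df (Welch-Satterthwaite) = (s₁²/n₁ + s₂²/n₂)² / [(s₁²/n₁)²/(n₁-1) + (s₂²/n₂)²/(n₂-1)] ≈ 65.19
t = (x̄₁ - x̄₂) / SE = (72.97 - 73.64) / 2.9451 = -0.67 / 2.9451 = -0.227
p-value = 0.8208

Since p-value > α = 0.05, we fail to reject H₀.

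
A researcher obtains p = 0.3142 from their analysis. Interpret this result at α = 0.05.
Since p = 0.3142 > α = 0.05, fail to reject H₀.
There is insufficient evidence to reject the null hypothesis; the result is not statistically significant at the 0.05 level.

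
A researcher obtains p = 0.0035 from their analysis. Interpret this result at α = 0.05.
Since p = 0.0035 < α = 0.05, reject H₀.
There is sufficient evidence to reject the null hypothesis; the result is statistically significant at the 0.05 level.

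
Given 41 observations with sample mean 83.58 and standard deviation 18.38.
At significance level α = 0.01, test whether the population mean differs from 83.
One-sample t-test:
H₀: μ = 83
H₁: μ ≠ 83
df = n - 1 = 40
t = (x̄ - μ₀) / (s/√n) = (83.58 - 83) / (18.38/√41) = 0.202
p-value = 0.8409

Since p-value > α = 0.01, we fail to reject H₀.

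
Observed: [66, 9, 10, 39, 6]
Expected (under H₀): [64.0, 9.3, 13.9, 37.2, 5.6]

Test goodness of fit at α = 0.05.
Chi-square goodness of fit test:
H₀: observed counts match expected distribution
H₁: observed counts differ from expected distribution
df = k - 1 = 4
χ² = Σ(O - E)²/E
   = (66 - 64.0)²/64.0 + (9 - 9.3)²/9.3 + (10 - 13.9)²/13.9 + (39 - 37.2)²/37.2 + (6 - 5.6)²/5.6
   = 0.062 + 0.010 + 1.094 + 0.087 + 0.029
   = 1.28
p-value = 0.8644

Since p-value > α = 0.05, we fail to reject H₀.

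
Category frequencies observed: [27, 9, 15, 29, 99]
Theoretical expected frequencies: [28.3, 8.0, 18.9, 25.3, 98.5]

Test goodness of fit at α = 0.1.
Chi-square goodness of fit test:
H₀: observed counts match expected distribution
H₁: observed counts differ from expected distribution
df = k - 1 = 4
χ² = Σ(O - E)²/E
   = (27 - 28.3)²/28.3 + (9 - 8.0)²/8.0 + (15 - 18.9)²/18.9 + (29 - 25.3)²/25.3 + (99 - 98.5)²/98.5
   = 0.060 + 0.125 + 0.805 + 0.541 + 0.003
   = 1.53
p-value = 0.8208

Since p-value > α = 0.1, we fail to reject H₀.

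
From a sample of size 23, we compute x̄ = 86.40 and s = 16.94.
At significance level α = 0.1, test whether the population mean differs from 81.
One-sample t-test:
H₀: μ = 81
H₁: μ ≠ 81
df = n - 1 = 22
t = (x̄ - μ₀) / (s/√n) = (86.40 - 81) / (16.94/√23) = 1.529
p-value = 0.1406

Since p-value > α = 0.1, we fail to reject H₀.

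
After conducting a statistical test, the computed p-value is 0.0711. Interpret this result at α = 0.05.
Since p = 0.0711 > α = 0.05, fail to reject H₀.
There is insufficient evidence to reject the null hypothesis; the result is not statistically significant at the 0.05 level.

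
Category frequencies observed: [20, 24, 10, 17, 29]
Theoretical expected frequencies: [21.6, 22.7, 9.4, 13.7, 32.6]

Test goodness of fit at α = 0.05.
Chi-square goodness of fit test:
H₀: observed counts match expected distribution
H₁: observed counts differ from expected distribution
df = k - 1 = 4
χ² = Σ(O - E)²/E
   = (20 - 21.6)²/21.6 + (24 - 22.7)²/22.7 + (10 - 9.4)²/9.4 + (17 - 13.7)²/13.7 + (29 - 32.6)²/32.6
   = 0.119 + 0.074 + 0.038 + 0.795 + 0.398
   = 1.42
p-value = 0.8401

Since p-value > α = 0.05, we fail to reject H₀.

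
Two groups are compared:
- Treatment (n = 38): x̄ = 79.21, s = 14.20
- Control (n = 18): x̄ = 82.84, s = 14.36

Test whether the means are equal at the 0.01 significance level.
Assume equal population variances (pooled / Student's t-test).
Student's two-sample t-test (equal variances):
H₀: μ₁ = μ₂
H₁: μ₁ ≠ μ₂
df = n₁ + n₂ - 2 = 54
Pooled variance s_p² = [(n₁-1)s₁² + (n₂-1)s₂²] / (n₁ + n₂ - 2) = [(37)(14.20²) + (17)(14.36²)] / 54 = 203.0786
SE = √(s_p²(1/n₁ + 1/n₂)) = √(203.0786 × (1/38 + 1/18)) = 4.0775
t = (x̄₁ - x̄₂) / SE = (79.21 - 82.84) / 4.0775 = -3.63 / 4.0775 = -0.890
p-value = 0.3773

Since p-value > α = 0.01, we fail to reject H₀.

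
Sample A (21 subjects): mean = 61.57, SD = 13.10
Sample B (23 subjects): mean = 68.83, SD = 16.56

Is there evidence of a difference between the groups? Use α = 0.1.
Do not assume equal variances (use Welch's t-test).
Welch's two-sample t-test:
H₀: μ₁ = μ₂
H₁: μ₁ ≠ μ₂
s₁²/n₁ = 13.10²/21 = 8.1719,  s₂²/n₂ = 16.56²/23 = 11.9232
SE = √(s₁²/n₁ + s₂²/n₂) = √(8.1719 + 11.9232) = 4.4828
df (Welch-Satterthwaite) = (s₁²/n₁ + s₂²/n₂)² / [(s₁²/n₁)²/(n₁-1) + (s₂²/n₂)²/(n₂-1)] ≈ 41.20
t = (x̄₁ - x̄₂) / SE = (61.57 - 68.83) / 4.4828 = -7.26 / 4.4828 = -1.620
p-value = 0.1130

Since p-value > α = 0.1, we fail to reject H₀.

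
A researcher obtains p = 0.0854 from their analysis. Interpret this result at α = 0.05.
Since p = 0.0854 > α = 0.05, fail to reject H₀.
There is insufficient evidence to reject the null hypothesis; the result is not statistically significant at the 0.05 level.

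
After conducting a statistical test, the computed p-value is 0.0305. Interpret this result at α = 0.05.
Since p = 0.0305 < α = 0.05, reject H₀.
There is sufficient evidence to reject the null hypothesis; the result is statistically significant at the 0.05 level.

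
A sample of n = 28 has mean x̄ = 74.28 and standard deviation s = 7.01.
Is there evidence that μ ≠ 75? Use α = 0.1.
One-sample t-test:
H₀: μ = 75
H₁: μ ≠ 75
df = n - 1 = 27
t = (x̄ - μ₀) / (s/√n) = (74.28 - 75) / (7.01/√28) = -0.543
p-value = 0.5913

Since p-value > α = 0.1, we fail to reject H₀.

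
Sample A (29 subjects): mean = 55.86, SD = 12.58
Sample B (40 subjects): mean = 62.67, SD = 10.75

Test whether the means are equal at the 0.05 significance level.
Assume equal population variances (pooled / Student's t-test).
Student's two-sample t-test (equal variances):
H₀: μ₁ = μ₂
H₁: μ₁ ≠ μ₂
df = n₁ + n₂ - 2 = 67
Pooled variance s_p² = [(n₁-1)s₁² + (n₂-1)s₂²] / (n₁ + n₂ - 2) = [(28)(12.58²) + (39)(10.75²)] / 67 = 133.4047
SE = √(s_p²(1/n₁ + 1/n₂)) = √(133.4047 × (1/29 + 1/40)) = 2.8170
t = (x̄₁ - x̄₂) / SE = (55.86 - 62.67) / 2.8170 = -6.81 / 2.8170 = -2.417
p-value = 0.0184

Since p-value < α = 0.05, we reject H₀.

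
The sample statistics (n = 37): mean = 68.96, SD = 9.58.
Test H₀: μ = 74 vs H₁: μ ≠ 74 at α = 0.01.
One-sample t-test:
H₀: μ = 74
H₁: μ ≠ 74
df = n - 1 = 36
t = (x̄ - μ₀) / (s/√n) = (68.96 - 74) / (9.58/√37) = -3.200
p-value = 0.0029

Since p-value < α = 0.01, we reject H₀.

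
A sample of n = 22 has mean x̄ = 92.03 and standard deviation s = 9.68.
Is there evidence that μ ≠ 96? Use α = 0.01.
One-sample t-test:
H₀: μ = 96
H₁: μ ≠ 96
df = n - 1 = 21
t = (x̄ - μ₀) / (s/√n) = (92.03 - 96) / (9.68/√22) = -1.924
p-value = 0.0681

Since p-value > α = 0.01, we fail to reject H₀.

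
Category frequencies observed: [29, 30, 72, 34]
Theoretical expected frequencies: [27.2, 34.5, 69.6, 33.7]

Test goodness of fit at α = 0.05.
Chi-square goodness of fit test:
H₀: observed counts match expected distribution
H₁: observed counts differ from expected distribution
df = k - 1 = 3
χ² = Σ(O - E)²/E
   = (29 - 27.2)²/27.2 + (30 - 34.5)²/34.5 + (72 - 69.6)²/69.6 + (34 - 33.7)²/33.7
   = 0.119 + 0.587 + 0.083 + 0.003
   = 0.79
p-value = 0.8515

Since p-value > α = 0.05, we fail to reject H₀.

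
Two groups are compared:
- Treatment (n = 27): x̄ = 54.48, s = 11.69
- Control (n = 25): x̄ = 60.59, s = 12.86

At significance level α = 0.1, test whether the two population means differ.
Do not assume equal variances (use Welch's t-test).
Welch's two-sample t-test:
H₀: μ₁ = μ₂
H₁: μ₁ ≠ μ₂
s₁²/n₁ = 11.69²/27 = 5.0613,  s₂²/n₂ = 12.86²/25 = 6.6152
SE = √(s₁²/n₁ + s₂²/n₂) = √(5.0613 + 6.6152) = 3.4171
df (Welch-Satterthwaite) = (s₁²/n₁ + s₂²/n₂)² / [(s₁²/n₁)²/(n₁-1) + (s₂²/n₂)²/(n₂-1)] ≈ 48.54
t = (x̄₁ - x̄₂) / SE = (54.48 - 60.59) / 3.4171 = -6.11 / 3.4171 = -1.788
p-value = 0.0800

Since p-value < α = 0.1, we reject H₀.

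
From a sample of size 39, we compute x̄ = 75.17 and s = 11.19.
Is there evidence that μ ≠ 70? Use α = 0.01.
One-sample t-test:
H₀: μ = 70
H₁: μ ≠ 70
df = n - 1 = 38
t = (x̄ - μ₀) / (s/√n) = (75.17 - 70) / (11.19/√39) = 2.885
p-value = 0.0064

Since p-value < α = 0.01, we reject H₀.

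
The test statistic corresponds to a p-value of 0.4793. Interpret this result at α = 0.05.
Since p = 0.4793 > α = 0.05, fail to reject H₀.
There is insufficient evidence to reject the null hypothesis; the result is not statistically significant at the 0.05 level.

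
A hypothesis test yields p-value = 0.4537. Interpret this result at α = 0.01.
Since p = 0.4537 > α = 0.01, fail to reject H₀.
There is insufficient evidence to reject the null hypothesis; the result is not statistically significant at the 0.01 level.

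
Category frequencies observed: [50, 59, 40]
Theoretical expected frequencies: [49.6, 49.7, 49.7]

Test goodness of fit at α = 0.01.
Chi-square goodness of fit test:
H₀: observed counts match expected distribution
H₁: observed counts differ from expected distribution
df = k - 1 = 2
χ² = Σ(O - E)²/E
   = (50 - 49.6)²/49.6 + (59 - 49.7)²/49.7 + (40 - 49.7)²/49.7
   = 0.003 + 1.740 + 1.893
   = 3.64
p-value = 0.1623

Since p-value > α = 0.01, we fail to reject H₀.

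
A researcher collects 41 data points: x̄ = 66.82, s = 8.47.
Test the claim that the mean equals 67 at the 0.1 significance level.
One-sample t-test:
H₀: μ = 67
H₁: μ ≠ 67
df = n - 1 = 40
t = (x̄ - μ₀) / (s/√n) = (66.82 - 67) / (8.47/√41) = -0.136
p-value = 0.8924

Since p-value > α = 0.1, we fail to reject H₀.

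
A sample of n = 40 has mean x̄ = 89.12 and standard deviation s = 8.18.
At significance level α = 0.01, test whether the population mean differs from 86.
One-sample t-test:
H₀: μ = 86
H₁: μ ≠ 86
df = n - 1 = 39
t = (x̄ - μ₀) / (s/√n) = (89.12 - 86) / (8.18/√40) = 2.412
p-value = 0.0207

Since p-value > α = 0.01, we fail to reject H₀.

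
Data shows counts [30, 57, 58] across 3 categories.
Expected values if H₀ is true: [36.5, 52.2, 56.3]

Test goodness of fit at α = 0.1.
Chi-square goodness of fit test:
H₀: observed counts match expected distribution
H₁: observed counts differ from expected distribution
df = k - 1 = 2
χ² = Σ(O - E)²/E
   = (30 - 36.5)²/36.5 + (57 - 52.2)²/52.2 + (58 - 56.3)²/56.3
   = 1.158 + 0.441 + 0.051
   = 1.65
p-value = 0.4382

Since p-value > α = 0.1, we fail to reject H₀.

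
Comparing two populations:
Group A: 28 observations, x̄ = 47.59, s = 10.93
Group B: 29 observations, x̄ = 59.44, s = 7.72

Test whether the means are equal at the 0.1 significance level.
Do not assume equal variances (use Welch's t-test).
Welch's two-sample t-test:
H₀: μ₁ = μ₂
H₁: μ₁ ≠ μ₂
s₁²/n₁ = 10.93²/28 = 4.2666,  s₂²/n₂ = 7.72²/29 = 2.0551
SE = √(s₁²/n₁ + s₂²/n₂) = √(4.2666 + 2.0551) = 2.5143
df (Welch-Satterthwaite) = (s₁²/n₁ + s₂²/n₂)² / [(s₁²/n₁)²/(n₁-1) + (s₂²/n₂)²/(n₂-1)] ≈ 48.44
t = (x̄₁ - x̄₂) / SE = (47.59 - 59.44) / 2.5143 = -11.85 / 2.5143 = -4.713
p-value < 0.0001

Since p-value < α = 0.1, we reject H₀.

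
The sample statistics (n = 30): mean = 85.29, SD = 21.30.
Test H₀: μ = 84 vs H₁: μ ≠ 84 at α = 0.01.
One-sample t-test:
H₀: μ = 84
H₁: μ ≠ 84
df = n - 1 = 29
t = (x̄ - μ₀) / (s/√n) = (85.29 - 84) / (21.30/√30) = 0.332
p-value = 0.7425

Since p-value > α = 0.01, we fail to reject H₀.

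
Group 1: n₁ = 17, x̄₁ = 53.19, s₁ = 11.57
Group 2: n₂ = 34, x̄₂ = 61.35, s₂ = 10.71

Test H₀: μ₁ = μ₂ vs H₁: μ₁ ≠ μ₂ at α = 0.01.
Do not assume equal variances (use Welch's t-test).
Welch's two-sample t-test:
H₀: μ₁ = μ₂
H₁: μ₁ ≠ μ₂
s₁²/n₁ = 11.57²/17 = 7.8744,  s₂²/n₂ = 10.71²/34 = 3.3737
SE = √(s₁²/n₁ + s₂²/n₂) = √(7.8744 + 3.3737) = 3.3538
df (Welch-Satterthwaite) = (s₁²/n₁ + s₂²/n₂)² / [(s₁²/n₁)²/(n₁-1) + (s₂²/n₂)²/(n₂-1)] ≈ 29.98
t = (x̄₁ - x̄₂) / SE = (53.19 - 61.35) / 3.3538 = -8.16 / 3.3538 = -2.433
p-value = 0.0212

Since p-value > α = 0.01, we fail to reject H₀.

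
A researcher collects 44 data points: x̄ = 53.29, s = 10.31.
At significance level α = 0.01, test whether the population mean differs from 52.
One-sample t-test:
H₀: μ = 52
H₁: μ ≠ 52
df = n - 1 = 43
t = (x̄ - μ₀) / (s/√n) = (53.29 - 52) / (10.31/√44) = 0.830
p-value = 0.4111

Since p-value > α = 0.01, we fail to reject H₀.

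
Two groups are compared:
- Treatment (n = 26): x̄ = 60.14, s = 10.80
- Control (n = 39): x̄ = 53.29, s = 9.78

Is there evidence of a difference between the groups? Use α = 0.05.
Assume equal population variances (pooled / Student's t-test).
Student's two-sample t-test (equal variances):
H₀: μ₁ = μ₂
H₁: μ₁ ≠ μ₂
df = n₁ + n₂ - 2 = 63
Pooled variance s_p² = [(n₁-1)s₁² + (n₂-1)s₂²] / (n₁ + n₂ - 2) = [(25)(10.80²) + (38)(9.78²)] / 63 = 103.9784
SE = √(s_p²(1/n₁ + 1/n₂)) = √(103.9784 × (1/26 + 1/39)) = 2.5817
t = (x̄₁ - x̄₂) / SE = (60.14 - 53.29) / 2.5817 = 6.85 / 2.5817 = 2.653
p-value = 0.0101

Since p-value < α = 0.05, we reject H₀.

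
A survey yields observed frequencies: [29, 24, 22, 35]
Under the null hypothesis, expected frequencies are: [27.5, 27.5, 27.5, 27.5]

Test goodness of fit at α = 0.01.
Chi-square goodness of fit test:
H₀: observed counts match expected distribution
H₁: observed counts differ from expected distribution
df = k - 1 = 3
χ² = Σ(O - E)²/E
   = (29 - 27.5)²/27.5 + (24 - 27.5)²/27.5 + (22 - 27.5)²/27.5 + (35 - 27.5)²/27.5
   = 0.082 + 0.445 + 1.100 + 2.045
   = 3.67
p-value = 0.2990

Since p-value > α = 0.01, we fail to reject H₀.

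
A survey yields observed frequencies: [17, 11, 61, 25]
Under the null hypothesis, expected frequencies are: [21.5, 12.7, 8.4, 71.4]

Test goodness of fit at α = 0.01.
Chi-square goodness of fit test:
H₀: observed counts match expected distribution
H₁: observed counts differ from expected distribution
df = k - 1 = 3
χ² = Σ(O - E)²/E
   = (17 - 21.5)²/21.5 + (11 - 12.7)²/12.7 + (61 - 8.4)²/8.4 + (25 - 71.4)²/71.4
   = 0.942 + 0.228 + 329.376 + 30.154
   = 360.70
p-value < 0.0001

Since p-value < α = 0.01, we reject H₀.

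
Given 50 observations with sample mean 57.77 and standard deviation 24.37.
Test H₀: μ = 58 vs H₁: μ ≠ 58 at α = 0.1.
One-sample t-test:
H₀: μ = 58
H₁: μ ≠ 58
df = n - 1 = 49
t = (x̄ - μ₀) / (s/√n) = (57.77 - 58) / (24.37/√50) = -0.067
p-value = 0.9471

Since p-value > α = 0.1, we fail to reject H₀.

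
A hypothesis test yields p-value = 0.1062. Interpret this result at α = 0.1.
Since p = 0.1062 > α = 0.1, fail to reject H₀.
There is insufficient evidence to reject the null hypothesis; the result is not statistically significant at the 0.1 level.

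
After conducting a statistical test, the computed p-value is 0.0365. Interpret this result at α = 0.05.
Since p = 0.0365 < α = 0.05, reject H₀.
There is sufficient evidence to reject the null hypothesis; the result is statistically significant at the 0.05 level.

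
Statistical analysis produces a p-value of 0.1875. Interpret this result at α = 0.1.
Since p = 0.1875 > α = 0.1, fail to reject H₀.
There is insufficient evidence to reject the null hypothesis; the result is not statistically significant at the 0.1 level.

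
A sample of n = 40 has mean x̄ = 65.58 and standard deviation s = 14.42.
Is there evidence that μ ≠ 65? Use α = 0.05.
One-sample t-test:
H₀: μ = 65
H₁: μ ≠ 65
df = n - 1 = 39
t = (x̄ - μ₀) / (s/√n) = (65.58 - 65) / (14.42/√40) = 0.254
p-value = 0.8005

Since p-value > α = 0.05, we fail to reject H₀.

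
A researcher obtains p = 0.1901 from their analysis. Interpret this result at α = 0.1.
Since p = 0.1901 > α = 0.1, fail to reject H₀.
There is insufficient evidence to reject the null hypothesis; the result is not statistically significant at the 0.1 level.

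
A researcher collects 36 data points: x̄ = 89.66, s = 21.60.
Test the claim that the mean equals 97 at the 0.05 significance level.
One-sample t-test:
H₀: μ = 97
H₁: μ ≠ 97
df = n - 1 = 35
t = (x̄ - μ₀) / (s/√n) = (89.66 - 97) / (21.60/√36) = -2.039
p-value = 0.0491

Since p-value < α = 0.05, we reject H₀.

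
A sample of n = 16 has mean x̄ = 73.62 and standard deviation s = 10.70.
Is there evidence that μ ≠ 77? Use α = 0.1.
One-sample t-test:
H₀: μ = 77
H₁: μ ≠ 77
df = n - 1 = 15
t = (x̄ - μ₀) / (s/√n) = (73.62 - 77) / (10.70/√16) = -1.264
p-value = 0.2257

Since p-value > α = 0.1, we fail to reject H₀.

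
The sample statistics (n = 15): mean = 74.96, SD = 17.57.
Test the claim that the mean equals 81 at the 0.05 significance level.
One-sample t-test:
H₀: μ = 81
H₁: μ ≠ 81
df = n - 1 = 14
t = (x̄ - μ₀) / (s/√n) = (74.96 - 81) / (17.57/√15) = -1.331
p-value = 0.2043

Since p-value > α = 0.05, we fail to reject H₀.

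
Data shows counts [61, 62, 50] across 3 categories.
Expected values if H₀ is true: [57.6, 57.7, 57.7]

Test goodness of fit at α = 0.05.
Chi-square goodness of fit test:
H₀: observed counts match expected distribution
H₁: observed counts differ from expected distribution
df = k - 1 = 2
χ² = Σ(O - E)²/E
   = (61 - 57.6)²/57.6 + (62 - 57.7)²/57.7 + (50 - 57.7)²/57.7
   = 0.201 + 0.320 + 1.028
   = 1.55
p-value = 0.4610

Since p-value > α = 0.05, we fail to reject H₀.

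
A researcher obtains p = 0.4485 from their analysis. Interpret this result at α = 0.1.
Since p = 0.4485 > α = 0.1, fail to reject H₀.
There is insufficient evidence to reject the null hypothesis; the result is not statistically significant at the 0.1 level.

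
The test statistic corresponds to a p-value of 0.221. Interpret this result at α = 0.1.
Since p = 0.221 > α = 0.1, fail to reject H₀.
There is insufficient evidence to reject the null hypothesis; the result is not statistically significant at the 0.1 level.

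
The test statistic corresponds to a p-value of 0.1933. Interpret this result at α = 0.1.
Since p = 0.1933 > α = 0.1, fail to reject H₀.
There is insufficient evidence to reject the null hypothesis; the result is not statistically significant at the 0.1 level.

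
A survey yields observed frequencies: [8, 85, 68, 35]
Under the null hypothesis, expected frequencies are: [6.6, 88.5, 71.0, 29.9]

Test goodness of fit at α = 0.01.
Chi-square goodness of fit test:
H₀: observed counts match expected distribution
H₁: observed counts differ from expected distribution
df = k - 1 = 3
χ² = Σ(O - E)²/E
   = (8 - 6.6)²/6.6 + (85 - 88.5)²/88.5 + (68 - 71.0)²/71.0 + (35 - 29.9)²/29.9
   = 0.297 + 0.138 + 0.127 + 0.870
   = 1.43
p-value = 0.6980

Since p-value > α = 0.01, we fail to reject H₀.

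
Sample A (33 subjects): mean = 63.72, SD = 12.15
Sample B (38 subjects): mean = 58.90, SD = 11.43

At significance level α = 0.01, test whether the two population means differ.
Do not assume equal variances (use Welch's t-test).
Welch's two-sample t-test:
H₀: μ₁ = μ₂
H₁: μ₁ ≠ μ₂
s₁²/n₁ = 12.15²/33 = 4.4734,  s₂²/n₂ = 11.43²/38 = 3.4380
SE = √(s₁²/n₁ + s₂²/n₂) = √(4.4734 + 3.4380) = 2.8127
df (Welch-Satterthwaite) = (s₁²/n₁ + s₂²/n₂)² / [(s₁²/n₁)²/(n₁-1) + (s₂²/n₂)²/(n₂-1)] ≈ 66.25
t = (x̄₁ - x̄₂) / SE = (63.72 - 58.90) / 2.8127 = 4.82 / 2.8127 = 1.714
p-value = 0.0913

Since p-value > α = 0.01, we fail to reject H₀.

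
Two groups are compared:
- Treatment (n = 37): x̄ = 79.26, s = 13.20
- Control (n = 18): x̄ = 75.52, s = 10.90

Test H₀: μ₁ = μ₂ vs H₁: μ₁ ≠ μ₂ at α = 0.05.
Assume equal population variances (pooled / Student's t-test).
Student's two-sample t-test (equal variances):
H₀: μ₁ = μ₂
H₁: μ₁ ≠ μ₂
df = n₁ + n₂ - 2 = 53
Pooled variance s_p² = [(n₁-1)s₁² + (n₂-1)s₂²] / (n₁ + n₂ - 2) = [(36)(13.20²) + (17)(10.90²)] / 53 = 156.4606
SE = √(s_p²(1/n₁ + 1/n₂)) = √(156.4606 × (1/37 + 1/18)) = 3.5946
t = (x̄₁ - x̄₂) / SE = (79.26 - 75.52) / 3.5946 = 3.74 / 3.5946 = 1.040
p-value = 0.3029

Since p-value > α = 0.05, we fail to reject H₀.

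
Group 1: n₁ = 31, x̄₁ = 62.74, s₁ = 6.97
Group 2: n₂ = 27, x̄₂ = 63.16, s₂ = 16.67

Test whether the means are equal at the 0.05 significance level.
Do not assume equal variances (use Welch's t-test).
Welch's two-sample t-test:
H₀: μ₁ = μ₂
H₁: μ₁ ≠ μ₂
s₁²/n₁ = 6.97²/31 = 1.5671,  s₂²/n₂ = 16.67²/27 = 10.2922
SE = √(s₁²/n₁ + s₂²/n₂) = √(1.5671 + 10.2922) = 3.4437
df (Welch-Satterthwaite) = (s₁²/n₁ + s₂²/n₂)² / [(s₁²/n₁)²/(n₁-1) + (s₂²/n₂)²/(n₂-1)] ≈ 33.84
t = (x̄₁ - x̄₂) / SE = (62.74 - 63.16) / 3.4437 = -0.42 / 3.4437 = -0.122
p-value = 0.9037

Since p-value > α = 0.05, we fail to reject H₀.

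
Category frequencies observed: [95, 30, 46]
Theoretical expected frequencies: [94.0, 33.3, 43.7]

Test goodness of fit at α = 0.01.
Chi-square goodness of fit test:
H₀: observed counts match expected distribution
H₁: observed counts differ from expected distribution
df = k - 1 = 2
χ² = Σ(O - E)²/E
   = (95 - 94.0)²/94.0 + (30 - 33.3)²/33.3 + (46 - 43.7)²/43.7
   = 0.011 + 0.327 + 0.121
   = 0.46
p-value = 0.7950

Since p-value > α = 0.01, we fail to reject H₀.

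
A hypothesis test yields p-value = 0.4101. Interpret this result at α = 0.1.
Since p = 0.4101 > α = 0.1, fail to reject H₀.
There is insufficient evidence to reject the null hypothesis; the result is not statistically significant at the 0.1 level.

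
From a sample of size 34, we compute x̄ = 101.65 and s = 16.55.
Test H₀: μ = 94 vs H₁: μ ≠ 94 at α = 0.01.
One-sample t-test:
H₀: μ = 94
H₁: μ ≠ 94
df = n - 1 = 33
t = (x̄ - μ₀) / (s/√n) = (101.65 - 94) / (16.55/√34) = 2.695
p-value = 0.0110

Since p-value > α = 0.01, we fail to reject H₀.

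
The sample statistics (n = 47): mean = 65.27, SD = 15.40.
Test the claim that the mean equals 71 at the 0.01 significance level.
One-sample t-test:
H₀: μ = 71
H₁: μ ≠ 71
df = n - 1 = 46
t = (x̄ - μ₀) / (s/√n) = (65.27 - 71) / (15.40/√47) = -2.551
p-value = 0.0141

Since p-value > α = 0.01, we fail to reject H₀.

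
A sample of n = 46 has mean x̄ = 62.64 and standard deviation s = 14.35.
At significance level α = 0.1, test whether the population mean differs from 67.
One-sample t-test:
H₀: μ = 67
H₁: μ ≠ 67
df = n - 1 = 45
t = (x̄ - μ₀) / (s/√n) = (62.64 - 67) / (14.35/√46) = -2.061
p-value = 0.0451

Since p-value < α = 0.1, we reject H₀.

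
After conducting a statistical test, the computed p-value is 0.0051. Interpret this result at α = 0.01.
Since p = 0.0051 < α = 0.01, reject H₀.
There is sufficient evidence to reject the null hypothesis; the result is statistically significant at the 0.01 level.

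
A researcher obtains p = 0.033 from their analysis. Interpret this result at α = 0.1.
Since p = 0.033 < α = 0.1, reject H₀.
There is sufficient evidence to reject the null hypothesis; the result is statistically significant at the 0.1 level.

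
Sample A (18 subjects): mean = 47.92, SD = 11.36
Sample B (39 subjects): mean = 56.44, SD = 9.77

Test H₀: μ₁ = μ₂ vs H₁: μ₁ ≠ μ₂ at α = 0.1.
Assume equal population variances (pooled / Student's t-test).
Student's two-sample t-test (equal variances):
H₀: μ₁ = μ₂
H₁: μ₁ ≠ μ₂
df = n₁ + n₂ - 2 = 55
Pooled variance s_p² = [(n₁-1)s₁² + (n₂-1)s₂²] / (n₁ + n₂ - 2) = [(17)(11.36²) + (38)(9.77²)] / 55 = 105.8373
SE = √(s_p²(1/n₁ + 1/n₂)) = √(105.8373 × (1/18 + 1/39)) = 2.9315
t = (x̄₁ - x̄₂) / SE = (47.92 - 56.44) / 2.9315 = -8.52 / 2.9315 = -2.906
p-value = 0.0053

Since p-value < α = 0.1, we reject H₀.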